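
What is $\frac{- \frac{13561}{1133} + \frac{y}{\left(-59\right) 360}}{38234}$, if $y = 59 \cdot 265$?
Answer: $- \frac{148063}{445568112} \approx -0.0003323$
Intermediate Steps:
$y = 15635$
$\frac{- \frac{13561}{1133} + \frac{y}{\left(-59\right) 360}}{38234} = \frac{- \frac{13561}{1133} + \frac{15635}{\left(-59\right) 360}}{38234} = \left(\left(-13561\right) \frac{1}{1133} + \frac{15635}{-21240}\right) \frac{1}{38234} = \left(- \frac{13561}{1133} + 15635 \left(- \frac{1}{21240}\right)\right) \frac{1}{38234} = \left(- \frac{13561}{1133} - \frac{53}{72}\right) \frac{1}{38234} = \left(- \frac{1036441}{81576}\right) \frac{1}{38234} = - \frac{148063}{445568112}$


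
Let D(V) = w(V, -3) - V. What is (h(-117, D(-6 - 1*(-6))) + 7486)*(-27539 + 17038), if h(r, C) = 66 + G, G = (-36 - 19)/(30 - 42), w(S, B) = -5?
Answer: -952220179/12 ≈ -7.9352e+7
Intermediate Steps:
D(V) = -5 - V
G = 55/12 (G = -55/(-12) = -55*(-1/12) = 55/12 ≈ 4.5833)
h(r, C) = 847/12 (h(r, C) = 66 + 55/12 = 847/12)
(h(-117, D(-6 - 1*(-6))) + 7486)*(-27539 + 17038) = (847/12 + 7486)*(-27539 + 17038) = (90679/12)*(-10501) = -952220179/12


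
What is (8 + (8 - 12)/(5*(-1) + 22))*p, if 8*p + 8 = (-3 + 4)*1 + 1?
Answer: -99/17 ≈ -5.8235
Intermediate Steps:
p = -¾ (p = -1 + ((-3 + 4)*1 + 1)/8 = -1 + (1*1 + 1)/8 = -1 + (1 + 1)/8 = -1 + (⅛)*2 = -1 + ¼ = -¾ ≈ -0.75000)
(8 + (8 - 12)/(5*(-1) + 22))*p = (8 + (8 - 12)/(5*(-1) + 22))*(-¾) = (8 - 4/(-5 + 22))*(-¾) = (8 - 4/17)*(-¾) = (132/17)*(-¾) = -99/17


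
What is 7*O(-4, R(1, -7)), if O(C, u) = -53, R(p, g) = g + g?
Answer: -371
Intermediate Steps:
R(p, g) = 2*g
7*O(-4, R(1, -7)) = 7*(-53) = -371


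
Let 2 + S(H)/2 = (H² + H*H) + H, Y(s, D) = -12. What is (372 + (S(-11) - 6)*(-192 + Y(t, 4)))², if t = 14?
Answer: 8433850896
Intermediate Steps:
S(H) = -4 + 2*H + 4*H² (S(H) = -4 + 2*((H² + H*H) + H) = -4 + 2*((H² + H²) + H) = -4 + 2*(2*H² + H) = -4 + 2*(H + 2*H²) = -4 + (2*H + 4*H²) = -4 + 2*H + 4*H²)
(372 + (S(-11) - 6)*(-192 + Y(t, 4)))² = (372 + ((-4 + 2*(-11) + 4*(-11)²) - 6)*(-192 - 12))² = (372 + ((-4 - 22 + 4*121) - 6)*(-204))² = (372 + ((-4 - 22 + 484) - 6)*(-204))² = (372 + (458 - 6)*(-204))² = (372 + 452*(-204))² = (372 - 92208)² = (-91836)² = 8433850896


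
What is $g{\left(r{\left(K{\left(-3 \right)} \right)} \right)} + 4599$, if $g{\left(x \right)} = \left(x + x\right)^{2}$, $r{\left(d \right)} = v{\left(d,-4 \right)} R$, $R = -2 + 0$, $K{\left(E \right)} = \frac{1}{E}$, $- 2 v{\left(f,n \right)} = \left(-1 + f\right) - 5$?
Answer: $\frac{42835}{9} \approx 4759.4$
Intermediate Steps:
$v{\left(f,n \right)} = 3 - \frac{f}{2}$ ($v{\left(f,n \right)} = - \frac{\left(-1 + f\right) - 5}{2} = - \frac{-6 + f}{2} = 3 - \frac{f}{2}$)
$R = -2$
$r{\left(d \right)} = -6 + d$ ($r{\left(d \right)} = \left(3 - \frac{d}{2}\right) \left(-2\right) = -6 + d$)
$g{\left(x \right)} = 4 x^{2}$ ($g{\left(x \right)} = \left(2 x\right)^{2} = 4 x^{2}$)
$g{\left(r{\left(K{\left(-3 \right)} \right)} \right)} + 4599 = 4 \left(-6 + \frac{1}{-3}\right)^{2} + 4599 = 4 \left(-6 - \frac{1}{3}\right)^{2} + 4599 = 4 \left(- \frac{19}{3}\right)^{2} + 4599 = 4 \cdot \frac{361}{9} + 4599 = \frac{1444}{9} + 4599 = \frac{42835}{9}$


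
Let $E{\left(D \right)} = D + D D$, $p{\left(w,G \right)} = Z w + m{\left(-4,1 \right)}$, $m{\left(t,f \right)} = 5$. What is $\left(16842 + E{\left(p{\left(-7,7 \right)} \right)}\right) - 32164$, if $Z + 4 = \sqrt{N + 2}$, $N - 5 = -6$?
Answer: $-14620$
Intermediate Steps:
$N = -1$ ($N = 5 - 6 = -1$)
$Z = -3$ ($Z = -4 + \sqrt{-1 + 2} = -4 + \sqrt{1} = -4 + 1 = -3$)
$p{\left(w,G \right)} = 5 - 3 w$ ($p{\left(w,G \right)} = - 3 w + 5 = 5 - 3 w$)
$E{\left(D \right)} = D + D^{2}$
$\left(16842 + E{\left(p{\left(-7,7 \right)} \right)}\right) - 32164 = \left(16842 + \left(5 - -21\right) \left(1 + \left(5 - -21\right)\right)\right) - 32164 = \left(16842 + \left(5 + 21\right) \left(1 + \left(5 + 21\right)\right)\right) - 32164 = \left(16842 + 26 \left(1 + 26\right)\right) - 32164 = \left(16842 + 26 \cdot 27\right) - 32164 = \left(16842 + 702\right) - 32164 = 17544 - 32164 = -14620$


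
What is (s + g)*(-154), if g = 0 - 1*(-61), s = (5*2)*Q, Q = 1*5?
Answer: -17094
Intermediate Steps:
Q = 5
s = 50 (s = (5*2)*5 = 10*5 = 50)
g = 61 (g = 0 + 61 = 61)
(s + g)*(-154) = (50 + 61)*(-154) = 111*(-154) = -17094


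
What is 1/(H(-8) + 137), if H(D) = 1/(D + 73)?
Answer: 65/8906 ≈ 0.0072984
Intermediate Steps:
H(D) = 1/(73 + D)
1/(H(-8) + 137) = 1/(1/(73 - 8) + 137) = 1/(1/65 + 137) = 1/(8906/65) = 65/8906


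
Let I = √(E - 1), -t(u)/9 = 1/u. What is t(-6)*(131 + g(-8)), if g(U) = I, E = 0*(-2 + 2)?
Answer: 393/2 + 3*I/2 ≈ 196.5 + 1.5*I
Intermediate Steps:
t(u) = -9/u
E = 0 (E = 0*0 = 0)
I
g(U) = I
t(-6)*(131 + g(-8)) = (-9/(-6))*(131 + I) = (-9*(-⅙))*(131 + I) = 3*(131 + I)/2 = 393/2 + 3*I/2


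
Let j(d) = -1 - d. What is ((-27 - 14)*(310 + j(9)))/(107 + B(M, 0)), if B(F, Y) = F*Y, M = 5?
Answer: -12300/107 ≈ -114.95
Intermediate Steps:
((-27 - 14)*(310 + j(9)))/(107 + B(M, 0)) = ((-27 - 14)*(310 + (-1 - 1*9)))/(107 + 5*0) = (-41*(310 + (-1 - 9)))/(107 + 0) = (-41*(310 - 10))/107 = (-41*300)/107 = (1/107)*(-12300) = -12300/107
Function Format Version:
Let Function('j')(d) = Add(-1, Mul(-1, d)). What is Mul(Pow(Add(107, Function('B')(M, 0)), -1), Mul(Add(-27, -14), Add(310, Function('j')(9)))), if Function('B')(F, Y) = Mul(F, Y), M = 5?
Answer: Rational(-12300, 107) ≈ -114.95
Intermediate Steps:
Mul(Pow(Add(107, Function('B')(M, 0)), -1), Mul(Add(-27, -14), Add(310, Function('j')(9)))) = Mul(Pow(Add(107, Mul(5, 0)), -1), Mul(Add(-27, -14), Add(310, Add(-1, Mul(-1, 9))))) = Mul(Pow(Add(107, 0), -1), Mul(-41, Add(310, Add(-1, -9)))) = Mul(Pow(107, -1), Mul(-41, Add(310, -10))) = Mul(Rational(1, 107), Mul(-41, 300)) = Mul(Rational(1, 107), -12300) = Rational(-12300, 107)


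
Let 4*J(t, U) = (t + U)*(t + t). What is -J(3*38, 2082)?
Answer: -125172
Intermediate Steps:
J(t, U) = t*(U + t)/2 (J(t, U) = ((t + U)*(t + t))/4 = ((U + t)*(2*t))/4 = (2*t*(U + t))/4 = t*(U + t)/2)
-J(3*38, 2082) = -3*38*(2082 + 3*38)/2 = -114*(2082 + 114)/2 = -114*2196/2 = -1*125172 = -125172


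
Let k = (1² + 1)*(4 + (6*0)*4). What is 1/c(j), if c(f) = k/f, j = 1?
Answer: ⅛ ≈ 0.12500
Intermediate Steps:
k = 8 (k = (1 + 1)*(4 + 0*4) = 2*(4 + 0) = 2*4 = 8)
c(f) = 8/f
1/c(j) = 1/(8/1) = 1/(8*1) = 1/8 = ⅛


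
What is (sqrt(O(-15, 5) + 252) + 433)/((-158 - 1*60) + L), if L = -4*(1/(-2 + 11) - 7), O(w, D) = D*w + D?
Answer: -3897/1714 - 9*sqrt(182)/1714 ≈ -2.3445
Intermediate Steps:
O(w, D) = D + D*w
L = 248/9 (L = -4*(1/9 - 7) = -4*(-62/9) = 248/9 ≈ 27.556)
(sqrt(O(-15, 5) + 252) + 433)/((-158 - 1*60) + L) = (sqrt(5*(1 - 15) + 252) + 433)/((-158 - 1*60) + 248/9) = (sqrt(5*(-14) + 252) + 433)/((-158 - 60) + 248/9) = (sqrt(-70 + 252) + 433)/(-218 + 248/9) = (sqrt(182) + 433)/(-1714/9) = (433 + sqrt(182))*(-9/1714) = -3897/1714 - 9*sqrt(182)/1714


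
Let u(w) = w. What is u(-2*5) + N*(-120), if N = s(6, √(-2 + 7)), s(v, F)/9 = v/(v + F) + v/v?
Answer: -72670/31 + 6480*√5/31 ≈ -1876.8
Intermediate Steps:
s(v, F) = 9 + 9*v/(F + v) (s(v, F) = 9*(v/(v + F) + v/v) = 9*(v/(F + v) + 1) = 9*(1 + v/(F + v)) = 9 + 9*v/(F + v))
N = 9*(12 + √5)/(6 + √5) (N = 9*(√(-2 + 7) + 2*6)/(√(-2 + 7) + 6) = 9*(√5 + 12)/(√5 + 6) = 9*(12 + √5)/(6 + √5) ≈ 15.557)
u(-2*5) + N*(-120) = -2*5 + (603/31 - 54*√5/31)*(-120) = -10 + (-72360/31 + 6480*√5/31) = -72670/31 + 6480*√5/31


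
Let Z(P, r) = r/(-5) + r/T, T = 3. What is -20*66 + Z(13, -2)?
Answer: -19804/15 ≈ -1320.3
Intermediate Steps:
Z(P, r) = 2*r/15 (Z(P, r) = r/(-5) + r/3 = r*(-⅕) + r*(⅓) = -r/5 + r/3 = 2*r/15)
-20*66 + Z(13, -2) = -20*66 + (2/15)*(-2) = -1320 - 4/15 = -19804/15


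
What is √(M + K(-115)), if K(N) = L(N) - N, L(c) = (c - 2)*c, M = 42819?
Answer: √56389 ≈ 237.46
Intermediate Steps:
L(c) = c*(-2 + c) (L(c) = (-2 + c)*c = c*(-2 + c))
K(N) = -N + N*(-2 + N) (K(N) = N*(-2 + N) - N = -N + N*(-2 + N))
√(M + K(-115)) = √(42819 - 115*(-3 - 115)) = √(42819 - 115*(-118)) = √(42819 + 13570) = √56389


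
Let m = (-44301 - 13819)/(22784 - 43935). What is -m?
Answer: -58120/21151 ≈ -2.7479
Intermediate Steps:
m = 58120/21151 (m = -58120/(-21151) = -58120*(-1/21151) = 58120/21151 ≈ 2.7479)
-m = -1*58120/21151 = -58120/21151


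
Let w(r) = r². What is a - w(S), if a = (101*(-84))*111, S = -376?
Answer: -1083100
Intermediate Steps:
a = -941724 (a = -8484*111 = -941724)
a - w(S) = -941724 - 1*(-376)² = -941724 - 1*141376 = -941724 - 141376 = -1083100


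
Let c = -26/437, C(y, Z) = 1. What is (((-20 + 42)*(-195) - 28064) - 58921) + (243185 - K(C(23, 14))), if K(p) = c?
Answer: 66384696/437 ≈ 1.5191e+5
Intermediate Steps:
c = -26/437 (c = -26*1/437 = -26/437 ≈ -0.059497)
K(p) = -26/437
(((-20 + 42)*(-195) - 28064) - 58921) + (243185 - K(C(23, 14))) = (((-20 + 42)*(-195) - 28064) - 58921) + (243185 - 1*(-26/437)) = ((22*(-195) - 28064) - 58921) + (243185 + 26/437) = ((-4290 - 28064) - 58921) + 106271871/437 = (-32354 - 58921) + 106271871/437 = -91275 + 106271871/437 = 66384696/437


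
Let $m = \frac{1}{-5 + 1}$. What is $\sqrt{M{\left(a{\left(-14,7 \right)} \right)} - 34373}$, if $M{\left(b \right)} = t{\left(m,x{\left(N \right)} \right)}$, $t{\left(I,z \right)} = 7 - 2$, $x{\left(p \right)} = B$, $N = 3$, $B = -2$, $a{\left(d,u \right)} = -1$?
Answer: $8 i \sqrt{537} \approx 185.39 i$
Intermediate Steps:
$x{\left(p \right)} = -2$
$m = - \frac{1}{4}$ ($m = \frac{1}{-4} = - \frac{1}{4} \approx -0.25$)
$t{\left(I,z \right)} = 5$ ($t{\left(I,z \right)} = 7 - 2 = 5$)
$M{\left(b \right)} = 5$
$\sqrt{M{\left(a{\left(-14,7 \right)} \right)} - 34373} = \sqrt{5 - 34373} = \sqrt{-34368} = 8 i \sqrt{537}$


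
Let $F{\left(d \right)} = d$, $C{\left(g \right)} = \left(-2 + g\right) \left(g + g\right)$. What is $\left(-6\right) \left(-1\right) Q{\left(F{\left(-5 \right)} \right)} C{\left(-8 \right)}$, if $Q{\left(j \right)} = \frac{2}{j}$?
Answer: $-384$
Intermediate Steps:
$C{\left(g \right)} = 2 g \left(-2 + g\right)$ ($C{\left(g \right)} = \left(-2 + g\right) 2 g = 2 g \left(-2 + g\right)$)
$\left(-6\right) \left(-1\right) Q{\left(F{\left(-5 \right)} \right)} C{\left(-8 \right)} = \left(-6\right) \left(-1\right) \frac{2}{-5} \cdot 2 \left(-8\right) \left(-2 - 8\right) = 6 \cdot 2 \left(- \frac{1}{5}\right) 2 \left(-8\right) \left(-10\right) = 6 \left(- \frac{2}{5}\right) 160 = \left(- \frac{12}{5}\right) 160 = -384$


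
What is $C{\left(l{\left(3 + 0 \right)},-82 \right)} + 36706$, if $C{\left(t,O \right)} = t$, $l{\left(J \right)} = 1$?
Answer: $36707$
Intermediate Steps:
$C{\left(l{\left(3 + 0 \right)},-82 \right)} + 36706 = 1 + 36706 = 36707$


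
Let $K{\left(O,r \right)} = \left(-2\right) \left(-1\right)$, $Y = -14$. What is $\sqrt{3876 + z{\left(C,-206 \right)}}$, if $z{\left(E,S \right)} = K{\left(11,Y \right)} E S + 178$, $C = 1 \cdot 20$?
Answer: $i \sqrt{4186} \approx 64.699 i$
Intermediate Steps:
$C = 20$
$K{\left(O,r \right)} = 2$
$z{\left(E,S \right)} = 178 + 2 E S$ ($z{\left(E,S \right)} = 2 E S + 178 = 178 + 2 E S$)
$\sqrt{3876 + z{\left(C,-206 \right)}} = \sqrt{3876 + \left(178 + 2 \cdot 20 \left(-206\right)\right)} = \sqrt{3876 + \left(178 - 8240\right)} = \sqrt{3876 - 8062} = \sqrt{-4186} = i \sqrt{4186}$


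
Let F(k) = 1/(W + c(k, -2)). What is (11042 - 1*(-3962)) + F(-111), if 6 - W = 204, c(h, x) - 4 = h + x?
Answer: 4606227/307 ≈ 15004.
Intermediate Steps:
c(h, x) = 4 + h + x (c(h, x) = 4 + (h + x) = 4 + h + x)
W = -198 (W = 6 - 1*204 = 6 - 204 = -198)
F(k) = 1/(-196 + k) (F(k) = 1/(-198 + (4 + k - 2)) = 1/(-198 + (2 + k)) = 1/(-196 + k))
(11042 - 1*(-3962)) + F(-111) = (11042 - 1*(-3962)) + 1/(-196 - 111) = (11042 + 3962) + 1/(-307) = 15004 - 1/307 = 4606227/307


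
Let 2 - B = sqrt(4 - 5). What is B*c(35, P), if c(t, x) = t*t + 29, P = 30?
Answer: 2508 - 1254*I ≈ 2508.0 - 1254.0*I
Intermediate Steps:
c(t, x) = 29 + t**2 (c(t, x) = t**2 + 29 = 29 + t**2)
B = 2 - I (B = 2 - sqrt(4 - 5) = 2 - sqrt(-1) = 2 - I ≈ 2.0 - 1.0*I)
B*c(35, P) = (2 - I)*(29 + 35**2) = (2 - I)*(29 + 1225) = (2 - I)*1254 = 2508 - 1254*I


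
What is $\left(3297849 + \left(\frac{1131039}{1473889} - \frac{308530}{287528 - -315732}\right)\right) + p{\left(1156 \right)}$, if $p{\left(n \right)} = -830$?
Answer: $\frac{293150602422647863}{88913827814} \approx 3.297 \cdot 10^{6}$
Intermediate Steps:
$\left(3297849 + \left(\frac{1131039}{1473889} - \frac{308530}{287528 - -315732}\right)\right) + p{\left(1156 \right)} = \left(3297849 + \left(\frac{1131039}{1473889} - \frac{308530}{287528 - -315732}\right)\right) - 830 = \left(3297849 + \left(1131039 \cdot \frac{1}{1473889} - \frac{308530}{287528 + 315732}\right)\right) - 830 = \left(3297849 + \left(\frac{1131039}{1473889} - \frac{308530}{603260}\right)\right) - 830 = \left(3297849 + \left(\frac{1131039}{1473889} - \frac{30853}{60326}\right)\right) - 830 = \left(3297849 + \frac{22757161397}{88913827814}\right) - 830 = \frac{293224400899733483}{88913827814} - 830 = \frac{293150602422647863}{88913827814}$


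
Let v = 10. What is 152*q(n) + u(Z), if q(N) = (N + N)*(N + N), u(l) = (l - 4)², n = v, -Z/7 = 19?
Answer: 79569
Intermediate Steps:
Z = -133 (Z = -7*19 = -133)
n = 10
u(l) = (-4 + l)²
q(N) = 4*N² (q(N) = (2*N)*(2*N) = 4*N²)
152*q(n) + u(Z) = 152*(4*10²) + (-4 - 133)² = 152*(4*100) + (-137)² = 152*400 + 18769 = 60800 + 18769 = 79569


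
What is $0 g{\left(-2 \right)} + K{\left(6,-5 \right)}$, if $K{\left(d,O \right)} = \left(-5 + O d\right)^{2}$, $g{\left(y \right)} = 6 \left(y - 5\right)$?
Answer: $1225$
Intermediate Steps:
$g{\left(y \right)} = -30 + 6 y$ ($g{\left(y \right)} = 6 \left(-5 + y\right) = -30 + 6 y$)
$0 g{\left(-2 \right)} + K{\left(6,-5 \right)} = 0 \left(-30 + 6 \left(-2\right)\right) + \left(-5 - 30\right)^{2} = 0 \left(-30 - 12\right) + \left(-5 - 30\right)^{2} = 0 \left(-42\right) + \left(-35\right)^{2} = 0 + 1225 = 1225$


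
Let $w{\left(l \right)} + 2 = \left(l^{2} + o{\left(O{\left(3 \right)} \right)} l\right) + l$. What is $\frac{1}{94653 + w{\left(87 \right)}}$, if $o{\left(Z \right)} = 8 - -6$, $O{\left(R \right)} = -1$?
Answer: $\frac{1}{103525} \approx 9.6595 \cdot 10^{-6}$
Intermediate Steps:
$o{\left(Z \right)} = 14$ ($o{\left(Z \right)} = 8 + 6 = 14$)
$w{\left(l \right)} = -2 + l^{2} + 15 l$ ($w{\left(l \right)} = -2 + \left(\left(l^{2} + 14 l\right) + l\right) = -2 + \left(l^{2} + 15 l\right) = -2 + l^{2} + 15 l$)
$\frac{1}{94653 + w{\left(87 \right)}} = \frac{1}{94653 + \left(-2 + 87^{2} + 15 \cdot 87\right)} = \frac{1}{94653 + \left(-2 + 7569 + 1305\right)} = \frac{1}{94653 + 8872} = \frac{1}{103525}$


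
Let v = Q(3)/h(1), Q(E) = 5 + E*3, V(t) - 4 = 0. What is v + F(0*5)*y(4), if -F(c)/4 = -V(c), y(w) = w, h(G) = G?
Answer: 78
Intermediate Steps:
V(t) = 4 (V(t) = 4 + 0 = 4)
Q(E) = 5 + 3*E
F(c) = 16 (F(c) = -(-4)*4 = -4*(-4) = 16)
v = 14 (v = (5 + 3*3)/1 = (5 + 9)*1 = 14*1 = 14)
v + F(0*5)*y(4) = 14 + 16*4 = 14 + 64 = 78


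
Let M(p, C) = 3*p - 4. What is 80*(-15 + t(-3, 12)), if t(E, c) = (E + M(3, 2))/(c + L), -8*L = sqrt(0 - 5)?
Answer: -10942320/9221 + 1280*I*sqrt(5)/9221 ≈ -1186.7 + 0.3104*I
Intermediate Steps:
M(p, C) = -4 + 3*p
L = -I*sqrt(5)/8 (L = -sqrt(0 - 5)/8 = -I*sqrt(5)/8 ≈ -0.27951*I)
t(E, c) = (5 + E)/(c - I*sqrt(5)/8) (t(E, c) = (E + (-4 + 3*3))/(c - I*sqrt(5)/8) = (E + (-4 + 9))/(c - I*sqrt(5)/8) = (E + 5)/(c - I*sqrt(5)/8) = (5 + E)/(c - I*sqrt(5)/8))
80*(-15 + t(-3, 12)) = 80*(-15 + 8*(5 - 3)/(8*12 - I*sqrt(5))) = 80*(-15 + 8*2/(96 - I*sqrt(5))) = 80*(-15 + 16/(96 - I*sqrt(5))) = -1200 + 1280/(96 - I*sqrt(5))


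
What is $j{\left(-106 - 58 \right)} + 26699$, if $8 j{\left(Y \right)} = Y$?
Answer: $\frac{53357}{2} \approx 26679.0$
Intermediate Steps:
$j{\left(Y \right)} = \frac{Y}{8}$
$j{\left(-106 - 58 \right)} + 26699 = \frac{-106 - 58}{8} + 26699 = \frac{1}{8} \left(-164\right) + 26699 = - \frac{41}{2} + 26699 = \frac{53357}{2}$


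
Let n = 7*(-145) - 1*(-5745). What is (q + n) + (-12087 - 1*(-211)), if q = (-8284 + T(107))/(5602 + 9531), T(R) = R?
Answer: -2922935/409 ≈ -7146.5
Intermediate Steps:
q = -221/409 (q = (-8284 + 107)/(5602 + 9531) = -8177/15133 = -8177*1/15133 = -221/409 ≈ -0.54034)
n = 4730 (n = -1015 + 5745 = 4730)
(q + n) + (-12087 - 1*(-211)) = (-221/409 + 4730) + (-12087 - 1*(-211)) = 1934349/409 + (-12087 + 211) = 1934349/409 - 11876 = -2922935/409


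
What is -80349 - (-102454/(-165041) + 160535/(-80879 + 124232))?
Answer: -574929837228274/7155022473 ≈ -80353.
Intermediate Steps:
-80349 - (-102454/(-165041) + 160535/(-80879 + 124232)) = -80349 - (-102454*(-1/165041) + 160535/43353) = -80349 - (102454/165041 + 160535*(1/43353)) = -80349 - (102454/165041 + 160535/43353) = -80349 - 1*30936545197/7155022473 = -80349 - 30936545197/7155022473 = -574929837228274/7155022473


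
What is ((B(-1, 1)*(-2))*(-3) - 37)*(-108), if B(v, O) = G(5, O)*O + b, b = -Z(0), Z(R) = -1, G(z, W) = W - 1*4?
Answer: 5292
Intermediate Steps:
G(z, W) = -4 + W (G(z, W) = W - 4 = -4 + W)
b = 1 (b = -1*(-1) = 1)
B(v, O) = 1 + O*(-4 + O) (B(v, O) = (-4 + O)*O + 1 = O*(-4 + O) + 1 = 1 + O*(-4 + O))
((B(-1, 1)*(-2))*(-3) - 37)*(-108) = (((1 + 1*(-4 + 1))*(-2))*(-3) - 37)*(-108) = (((1 + 1*(-3))*(-2))*(-3) - 37)*(-108) = (((1 - 3)*(-2))*(-3) - 37)*(-108) = (-2*(-2)*(-3) - 37)*(-108) = (4*(-3) - 37)*(-108) = (-12 - 37)*(-108) = -49*(-108) = 5292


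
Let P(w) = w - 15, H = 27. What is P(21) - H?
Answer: -21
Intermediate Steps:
P(w) = -15 + w
P(21) - H = (-15 + 21) - 1*27 = 6 - 27 = -21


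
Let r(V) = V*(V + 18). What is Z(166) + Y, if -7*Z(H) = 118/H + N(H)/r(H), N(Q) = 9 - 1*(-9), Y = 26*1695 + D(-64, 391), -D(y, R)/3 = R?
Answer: 4585850023/106904 ≈ 42897.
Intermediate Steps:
D(y, R) = -3*R
r(V) = V*(18 + V)
Y = 42897 (Y = 26*1695 - 3*391 = 44070 - 1173 = 42897)
N(Q) = 18 (N(Q) = 9 + 9 = 18)
Z(H) = -118/(7*H) - 18/(7*H*(18 + H)) (Z(H) = -(118/H + 18/((H*(18 + H))))/7 = -(118/H + 18*(1/(H*(18 + H))))/7 = -(118/H + 18/(H*(18 + H)))/7 = -118/(7*H) - 18/(7*H*(18 + H)))
Z(166) + Y = (2/7)*(-1071 - 59*166)/(166*(18 + 166)) + 42897 = (2/7)*(1/166)*(-1071 - 9794)/184 + 42897 = (2/7)*(1/166)*(1/184)*(-10865) + 42897 = -10865/106904 + 42897 = 4585850023/106904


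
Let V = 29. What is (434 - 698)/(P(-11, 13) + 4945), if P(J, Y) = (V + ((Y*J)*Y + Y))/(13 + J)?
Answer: -176/2691 ≈ -0.065403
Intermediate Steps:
P(J, Y) = (29 + Y + J*Y²)/(13 + J) (P(J, Y) = (29 + ((Y*J)*Y + Y))/(13 + J) = (29 + ((J*Y)*Y + Y))/(13 + J) = (29 + (J*Y² + Y))/(13 + J) = (29 + (Y + J*Y²))/(13 + J) = (29 + Y + J*Y²)/(13 + J))
(434 - 698)/(P(-11, 13) + 4945) = (434 - 698)/((29 + 13 - 11*13²)/(13 - 11) + 4945) = -264/((29 + 13 - 11*169)/2 + 4945) = -264/((29 + 13 - 1859)/2 + 4945) = -264/((½)*(-1817) + 4945) = -264/(-1817/2 + 4945) = -264/8073/2 = -264*2/8073 = -176/2691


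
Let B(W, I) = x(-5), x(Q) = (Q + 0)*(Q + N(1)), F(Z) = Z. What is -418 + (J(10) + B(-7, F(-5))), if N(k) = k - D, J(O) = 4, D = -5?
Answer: -419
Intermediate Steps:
N(k) = 5 + k (N(k) = k - 1*(-5) = k + 5 = 5 + k)
x(Q) = Q*(6 + Q) (x(Q) = (Q + 0)*(Q + (5 + 1)) = Q*(Q + 6) = Q*(6 + Q))
B(W, I) = -5 (B(W, I) = -5*(6 - 5) = -5*1 = -5)
-418 + (J(10) + B(-7, F(-5))) = -418 + (4 - 5) = -418 - 1 = -419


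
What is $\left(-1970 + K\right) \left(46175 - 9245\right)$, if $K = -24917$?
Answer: $-992936910$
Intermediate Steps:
$\left(-1970 + K\right) \left(46175 - 9245\right) = \left(-1970 - 24917\right) \left(46175 - 9245\right) = \left(-26887\right) 36930 = -992936910$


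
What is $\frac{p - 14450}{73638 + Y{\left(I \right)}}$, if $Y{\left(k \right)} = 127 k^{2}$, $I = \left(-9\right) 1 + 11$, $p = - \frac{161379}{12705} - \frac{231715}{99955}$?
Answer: $- \frac{612317938359}{3138670062605} \approx -0.19509$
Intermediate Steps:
$p = - \frac{1271638468}{84661885}$ ($p = \left(-161379\right) \frac{1}{12705} - \frac{46343}{19991} = - \frac{53793}{4235} - \frac{46343}{19991} = - \frac{1271638468}{84661885} \approx -15.02$)
$I = 2$ ($I = -9 + 11 = 2$)
$\frac{p - 14450}{73638 + Y{\left(I \right)}} = \frac{- \frac{1271638468}{84661885} - 14450}{73638 + 127 \cdot 2^{2}} = - \frac{1224635876718}{84661885 \left(73638 + 127 \cdot 4\right)} = - \frac{1224635876718}{84661885 \left(73638 + 508\right)} = - \frac{1224635876718}{84661885 \cdot 74146} = \left(- \frac{1224635876718}{84661885}\right) \frac{1}{74146} = - \frac{612317938359}{3138670062605}$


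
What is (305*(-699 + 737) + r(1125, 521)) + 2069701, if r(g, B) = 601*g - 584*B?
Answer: 2453152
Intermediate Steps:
r(g, B) = -584*B + 601*g
(305*(-699 + 737) + r(1125, 521)) + 2069701 = (305*(-699 + 737) + (-584*521 + 601*1125)) + 2069701 = (305*38 + (-304264 + 676125)) + 2069701 = (11590 + 371861) + 2069701 = 383451 + 2069701 = 2453152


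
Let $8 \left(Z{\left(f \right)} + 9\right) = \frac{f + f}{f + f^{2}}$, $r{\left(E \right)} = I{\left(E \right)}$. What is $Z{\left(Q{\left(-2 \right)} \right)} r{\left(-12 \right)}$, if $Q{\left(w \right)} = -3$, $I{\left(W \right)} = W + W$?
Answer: $219$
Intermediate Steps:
$I{\left(W \right)} = 2 W$
$r{\left(E \right)} = 2 E$
$Z{\left(f \right)} = -9 + \frac{f}{4 \left(f + f^{2}\right)}$ ($Z{\left(f \right)} = -9 + \frac{\left(f + f\right) \frac{1}{f + f^{2}}}{8} = -9 + \frac{2 f \frac{1}{f + f^{2}}}{8} = -9 + \frac{f}{4 \left(f + f^{2}\right)}$)
$Z{\left(Q{\left(-2 \right)} \right)} r{\left(-12 \right)} = \frac{-35 - -108}{4 \left(1 - 3\right)} 2 \left(-12\right) = \frac{-35 + 108}{4 \left(-2\right)} \left(-24\right) = \frac{1}{4} \left(- \frac{1}{2}\right) 73 \left(-24\right) = \left(- \frac{73}{8}\right) \left(-24\right) = 219$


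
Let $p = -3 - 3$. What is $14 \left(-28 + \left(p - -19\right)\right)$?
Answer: $-210$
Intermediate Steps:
$p = -6$
$14 \left(-28 + \left(p - -19\right)\right) = 14 \left(-28 - -13\right) = 14 \left(-28 + \left(-6 + 19\right)\right) = 14 \left(-28 + 13\right) = 14 \left(-15\right) = -210$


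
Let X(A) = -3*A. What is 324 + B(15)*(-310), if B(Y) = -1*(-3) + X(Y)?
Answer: 13344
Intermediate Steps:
B(Y) = 3 - 3*Y (B(Y) = -1*(-3) - 3*Y = 3 - 3*Y)
324 + B(15)*(-310) = 324 + (3 - 3*15)*(-310) = 324 + (3 - 45)*(-310) = 324 - 42*(-310) = 324 + 13020 = 13344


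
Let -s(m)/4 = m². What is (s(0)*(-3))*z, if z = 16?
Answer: 0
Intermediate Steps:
s(m) = -4*m²
(s(0)*(-3))*z = (-4*0²*(-3))*16 = (-4*0*(-3))*16 = (0*(-3))*16 = 0*16 = 0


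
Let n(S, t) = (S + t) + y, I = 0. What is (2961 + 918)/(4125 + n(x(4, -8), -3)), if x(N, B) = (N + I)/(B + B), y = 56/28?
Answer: 15516/16495 ≈ 0.94065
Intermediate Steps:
y = 2 (y = 56*(1/28) = 2)
x(N, B) = N/(2*B) (x(N, B) = (N + 0)/(B + B) = N/((2*B)) = N*(1/(2*B)) = N/(2*B))
n(S, t) = 2 + S + t (n(S, t) = (S + t) + 2 = 2 + S + t)
(2961 + 918)/(4125 + n(x(4, -8), -3)) = (2961 + 918)/(4125 + (2 + (½)*4/(-8) - 3)) = 3879/(4125 + (2 + (½)*4*(-⅛) - 3)) = 3879/(4125 + (2 - ¼ - 3)) = 3879/(4125 - 5/4) = 3879/(16495/4) = 3879*(4/16495) = 15516/16495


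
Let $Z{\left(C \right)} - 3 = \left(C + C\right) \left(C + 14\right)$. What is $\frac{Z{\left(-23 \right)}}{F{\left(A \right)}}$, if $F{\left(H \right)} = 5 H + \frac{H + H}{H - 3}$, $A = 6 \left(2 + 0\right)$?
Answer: $\frac{1251}{188} \approx 6.6543$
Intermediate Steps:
$Z{\left(C \right)} = 3 + 2 C \left(14 + C\right)$ ($Z{\left(C \right)} = 3 + \left(C + C\right) \left(C + 14\right) = 3 + 2 C \left(14 + C\right)$)
$A = 12$ ($A = 6 \cdot 2 = 12$)
$F{\left(H \right)} = 5 H + \frac{2 H}{-3 + H}$
$\frac{Z{\left(-23 \right)}}{F{\left(A \right)}} = \frac{3 + 2 \left(-23\right)^{2} + 28 \left(-23\right)}{12 \frac{1}{-3 + 12} \left(-13 + 5 \cdot 12\right)} = \frac{3 + 2 \cdot 529 - 644}{12 \cdot \frac{1}{9} \left(-13 + 60\right)} = \frac{3 + 1058 - 644}{12 \cdot \frac{1}{9} \cdot 47} = \frac{417}{\frac{188}{3}} = 417 \cdot \frac{3}{188} = \frac{1251}{188}$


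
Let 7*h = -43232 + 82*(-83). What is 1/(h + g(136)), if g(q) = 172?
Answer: -7/48834 ≈ -0.00014334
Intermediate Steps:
h = -50038/7 (h = (-43232 + 82*(-83))/7 = (-43232 - 6806)/7 = (⅐)*(-50038) = -50038/7 ≈ -7148.3)
1/(h + g(136)) = 1/(-50038/7 + 172) = 1/(-48834/7) = -7/48834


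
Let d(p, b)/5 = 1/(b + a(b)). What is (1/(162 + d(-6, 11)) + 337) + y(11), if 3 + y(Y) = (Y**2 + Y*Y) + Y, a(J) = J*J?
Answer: 12555475/21389 ≈ 587.01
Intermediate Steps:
a(J) = J**2
y(Y) = -3 + Y + 2*Y**2 (y(Y) = -3 + ((Y**2 + Y*Y) + Y) = -3 + ((Y**2 + Y**2) + Y) = -3 + (2*Y**2 + Y) = -3 + (Y + 2*Y**2) = -3 + Y + 2*Y**2)
d(p, b) = 5/(b + b**2)
(1/(162 + d(-6, 11)) + 337) + y(11) = (1/(162 + 5/(11*(1 + 11))) + 337) + (-3 + 11 + 2*11**2) = (1/(162 + 5*(1/11)/12) + 337) + (-3 + 11 + 2*121) = (1/(162 + 5*(1/11)*(1/12)) + 337) + (-3 + 11 + 242) = (1/(162 + 5/132) + 337) + 250 = (1/(21389/132) + 337) + 250 = (132/21389 + 337) + 250 = 7208225/21389 + 250 = 12555475/21389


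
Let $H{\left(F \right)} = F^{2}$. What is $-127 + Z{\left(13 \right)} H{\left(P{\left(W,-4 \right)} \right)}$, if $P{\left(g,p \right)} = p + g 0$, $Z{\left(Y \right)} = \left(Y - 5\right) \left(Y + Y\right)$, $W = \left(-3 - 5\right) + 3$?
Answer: $3201$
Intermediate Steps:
$W = -5$ ($W = -8 + 3 = -5$)
$Z{\left(Y \right)} = 2 Y \left(-5 + Y\right)$ ($Z{\left(Y \right)} = \left(-5 + Y\right) 2 Y = 2 Y \left(-5 + Y\right)$)
$P{\left(g,p \right)} = p$ ($P{\left(g,p \right)} = p + 0 = p$)
$-127 + Z{\left(13 \right)} H{\left(P{\left(W,-4 \right)} \right)} = -127 + 2 \cdot 13 \left(-5 + 13\right) \left(-4\right)^{2} = -127 + 2 \cdot 13 \cdot 8 \cdot 16 = -127 + 208 \cdot 16 = -127 + 3328 = 3201$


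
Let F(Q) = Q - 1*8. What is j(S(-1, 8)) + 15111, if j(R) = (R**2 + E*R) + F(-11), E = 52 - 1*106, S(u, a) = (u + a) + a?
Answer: 14507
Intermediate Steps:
F(Q) = -8 + Q (F(Q) = Q - 8 = -8 + Q)
S(u, a) = u + 2*a (S(u, a) = (a + u) + a = u + 2*a)
E = -54 (E = 52 - 106 = -54)
j(R) = -19 + R**2 - 54*R (j(R) = (R**2 - 54*R) + (-8 - 11) = (R**2 - 54*R) - 19 = -19 + R**2 - 54*R)
j(S(-1, 8)) + 15111 = (-19 + (-1 + 2*8)**2 - 54*(-1 + 2*8)) + 15111 = (-19 + (-1 + 16)**2 - 54*(-1 + 16)) + 15111 = (-19 + 15**2 - 54*15) + 15111 = (-19 + 225 - 810) + 15111 = -604 + 15111 = 14507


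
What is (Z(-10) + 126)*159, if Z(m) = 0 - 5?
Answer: 19239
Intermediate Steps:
Z(m) = -5
(Z(-10) + 126)*159 = (-5 + 126)*159 = 121*159 = 19239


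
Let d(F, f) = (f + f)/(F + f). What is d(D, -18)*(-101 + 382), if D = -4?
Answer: 5058/11 ≈ 459.82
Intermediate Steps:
d(F, f) = 2*f/(F + f) (d(F, f) = (2*f)/(F + f) = 2*f/(F + f))
d(D, -18)*(-101 + 382) = (2*(-18)/(-4 - 18))*(-101 + 382) = (2*(-18)/(-22))*281 = (2*(-18)*(-1/22))*281 = (18/11)*281 = 5058/11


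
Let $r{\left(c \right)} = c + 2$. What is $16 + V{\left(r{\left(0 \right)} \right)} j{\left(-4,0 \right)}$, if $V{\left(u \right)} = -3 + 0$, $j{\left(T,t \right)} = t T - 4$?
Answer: $28$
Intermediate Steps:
$r{\left(c \right)} = 2 + c$
$j{\left(T,t \right)} = -4 + T t$ ($j{\left(T,t \right)} = T t - 4 = -4 + T t$)
$V{\left(u \right)} = -3$
$16 + V{\left(r{\left(0 \right)} \right)} j{\left(-4,0 \right)} = 16 - 3 \left(-4 - 0\right) = 16 - 3 \left(-4 + 0\right) = 16 - -12 = 16 + 12 = 28$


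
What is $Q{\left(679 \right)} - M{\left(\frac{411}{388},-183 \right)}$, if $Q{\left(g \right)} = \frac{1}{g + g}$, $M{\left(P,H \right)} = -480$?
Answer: $\frac{651841}{1358} \approx 480.0$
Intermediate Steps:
$Q{\left(g \right)} = \frac{1}{2 g}$
$Q{\left(679 \right)} - M{\left(\frac{411}{388},-183 \right)} = \frac{1}{2 \cdot 679} - -480 = \frac{1}{2} \cdot \frac{1}{679} + 480 = \frac{1}{1358} + 480 = \frac{651841}{1358}$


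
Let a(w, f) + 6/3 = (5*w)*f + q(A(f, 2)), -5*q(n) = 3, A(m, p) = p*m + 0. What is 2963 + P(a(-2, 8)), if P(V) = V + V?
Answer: 13989/5 ≈ 2797.8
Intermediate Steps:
A(m, p) = m*p (A(m, p) = m*p + 0 = m*p)
q(n) = -3/5 (q(n) = -1/5*3 = -3/5)
a(w, f) = -13/5 + 5*f*w (a(w, f) = -2 + ((5*w)*f - 3/5) = -2 + (5*f*w - 3/5) = -2 + (-3/5 + 5*f*w) = -13/5 + 5*f*w)
P(V) = 2*V
2963 + P(a(-2, 8)) = 2963 + 2*(-13/5 + 5*8*(-2)) = 2963 + 2*(-13/5 - 80) = 2963 + 2*(-413/5) = 2963 - 826/5 = 13989/5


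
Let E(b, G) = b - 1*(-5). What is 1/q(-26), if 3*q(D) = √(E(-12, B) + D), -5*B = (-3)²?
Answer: -I*√33/11 ≈ -0.52223*I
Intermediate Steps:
B = -9/5 (B = -⅕*(-3)² = -⅕*9 = -9/5 ≈ -1.8000)
E(b, G) = 5 + b (E(b, G) = b + 5 = 5 + b)
q(D) = √(-7 + D)/3 (q(D) = √((5 - 12) + D)/3 = √(-7 + D)/3)
1/q(-26) = 1/(√(-7 - 26)/3) = 1/(√(-33)/3) = 1/((I*√33)/3) = 1/(I*√33/3) = -I*√33/11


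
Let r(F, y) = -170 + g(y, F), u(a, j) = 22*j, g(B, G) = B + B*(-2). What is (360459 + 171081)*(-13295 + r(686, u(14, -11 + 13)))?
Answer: -7180573860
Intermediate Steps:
g(B, G) = -B (g(B, G) = B - 2*B = -B)
r(F, y) = -170 - y
(360459 + 171081)*(-13295 + r(686, u(14, -11 + 13))) = (360459 + 171081)*(-13295 + (-170 - 22*(-11 + 13))) = 531540*(-13295 + (-170 - 22*2)) = 531540*(-13295 + (-170 - 1*44)) = 531540*(-13295 + (-170 - 44)) = 531540*(-13295 - 214) = 531540*(-13509) = -7180573860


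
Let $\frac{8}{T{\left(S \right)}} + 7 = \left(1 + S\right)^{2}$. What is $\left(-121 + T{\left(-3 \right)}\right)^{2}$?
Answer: $\frac{137641}{9} \approx 15293.0$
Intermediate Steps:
$T{\left(S \right)} = \frac{8}{-7 + \left(1 + S\right)^{2}}$
$\left(-121 + T{\left(-3 \right)}\right)^{2} = \left(-121 + \frac{8}{-7 + \left(1 - 3\right)^{2}}\right)^{2} = \left(-121 + \frac{8}{-7 + \left(-2\right)^{2}}\right)^{2} = \left(-121 + \frac{8}{-7 + 4}\right)^{2} = \left(-121 + \frac{8}{-3}\right)^{2} = \left(-121 + 8 \left(- \frac{1}{3}\right)\right)^{2} = \left(-121 - \frac{8}{3}\right)^{2} = \left(- \frac{371}{3}\right)^{2} = \frac{137641}{9}$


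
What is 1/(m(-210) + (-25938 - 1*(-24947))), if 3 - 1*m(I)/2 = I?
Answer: -1/565 ≈ -0.0017699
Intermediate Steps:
m(I) = 6 - 2*I
1/(m(-210) + (-25938 - 1*(-24947))) = 1/((6 - 2*(-210)) + (-25938 - 1*(-24947))) = 1/((6 + 420) + (-25938 + 24947)) = 1/(426 - 991) = 1/(-565) = -1/565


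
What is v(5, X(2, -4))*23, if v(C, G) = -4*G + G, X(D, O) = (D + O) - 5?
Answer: 483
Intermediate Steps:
X(D, O) = -5 + D + O
v(C, G) = -3*G
v(5, X(2, -4))*23 = -3*(-5 + 2 - 4)*23 = -3*(-7)*23 = 21*23 = 483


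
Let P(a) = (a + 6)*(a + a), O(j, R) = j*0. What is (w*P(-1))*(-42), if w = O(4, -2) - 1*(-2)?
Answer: 840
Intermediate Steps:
O(j, R) = 0
P(a) = 2*a*(6 + a) (P(a) = (6 + a)*(2*a) = 2*a*(6 + a))
w = 2 (w = 0 - 1*(-2) = 0 + 2 = 2)
(w*P(-1))*(-42) = (2*(2*(-1)*(6 - 1)))*(-42) = (2*(2*(-1)*5))*(-42) = (2*(-10))*(-42) = -20*(-42) = 840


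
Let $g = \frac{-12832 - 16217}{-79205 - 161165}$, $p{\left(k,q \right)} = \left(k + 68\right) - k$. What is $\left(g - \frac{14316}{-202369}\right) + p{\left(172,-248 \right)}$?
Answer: $\frac{3317073438041}{48643436530} \approx 68.192$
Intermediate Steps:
$p{\left(k,q \right)} = 68$ ($p{\left(k,q \right)} = \left(68 + k\right) - k = 68$)
$g = \frac{29049}{240370}$ ($g = - \frac{29049}{-240370} = \left(-29049\right) \left(- \frac{1}{240370}\right) = \frac{29049}{240370} \approx 0.12085$)
$\left(g - \frac{14316}{-202369}\right) + p{\left(172,-248 \right)} = \left(\frac{29049}{240370} - \frac{14316}{-202369}\right) + 68 = \left(\frac{29049}{240370} - - \frac{14316}{202369}\right) + 68 = \left(\frac{29049}{240370} + \frac{14316}{202369}\right) + 68 = \frac{9319754001}{48643436530} + 68 = \frac{3317073438041}{48643436530}$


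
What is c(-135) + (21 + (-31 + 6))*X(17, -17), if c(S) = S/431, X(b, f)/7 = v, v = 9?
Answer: -108747/431 ≈ -252.31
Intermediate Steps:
X(b, f) = 63 (X(b, f) = 7*9 = 63)
c(S) = S/431 (c(S) = S*(1/431) = S/431)
c(-135) + (21 + (-31 + 6))*X(17, -17) = (1/431)*(-135) + (21 + (-31 + 6))*63 = -135/431 + (21 - 25)*63 = -135/431 - 4*63 = -135/431 - 252 = -108747/431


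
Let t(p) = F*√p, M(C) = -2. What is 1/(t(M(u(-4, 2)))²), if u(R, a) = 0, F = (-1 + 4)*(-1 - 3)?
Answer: -1/288 ≈ -0.0034722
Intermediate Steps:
F = -12 (F = 3*(-4) = -12)
t(p) = -12*√p
1/(t(M(u(-4, 2)))²) = 1/((-12*I*√2)²) = 1/(-288) = -1/288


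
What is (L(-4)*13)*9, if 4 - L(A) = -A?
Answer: 0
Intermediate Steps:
L(A) = 4 + A (L(A) = 4 - (-1)*A = 4 + A)
(L(-4)*13)*9 = ((4 - 4)*13)*9 = (0*13)*9 = 0*9 = 0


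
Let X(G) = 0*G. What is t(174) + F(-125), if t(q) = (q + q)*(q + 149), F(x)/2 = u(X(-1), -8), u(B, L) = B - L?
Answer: 112420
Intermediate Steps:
X(G) = 0
F(x) = 16 (F(x) = 2*(0 - 1*(-8)) = 2*(0 + 8) = 2*8 = 16)
t(q) = 2*q*(149 + q) (t(q) = (2*q)*(149 + q) = 2*q*(149 + q))
t(174) + F(-125) = 2*174*(149 + 174) + 16 = 2*174*323 + 16 = 112404 + 16 = 112420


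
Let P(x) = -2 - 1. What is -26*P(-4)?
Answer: 78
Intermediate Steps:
P(x) = -3
-26*P(-4) = -26*(-3) = 78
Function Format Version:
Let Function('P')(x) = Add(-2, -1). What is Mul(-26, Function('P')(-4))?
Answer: 78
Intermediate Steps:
Function('P')(x) = -3
Mul(-26, Function('P')(-4)) = Mul(-26, -3) = 78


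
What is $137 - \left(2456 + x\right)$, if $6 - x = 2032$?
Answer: $-293$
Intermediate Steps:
$x = -2026$ ($x = 6 - 2032 = -2026$)
$137 - \left(2456 + x\right) = 137 - \left(2456 - 2026\right) = 137 - 430 = -293$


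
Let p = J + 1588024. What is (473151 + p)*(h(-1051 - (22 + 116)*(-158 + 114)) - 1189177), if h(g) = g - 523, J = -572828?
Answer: -1763213435613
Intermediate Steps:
p = 1015196 (p = -572828 + 1588024 = 1015196)
h(g) = -523 + g
(473151 + p)*(h(-1051 - (22 + 116)*(-158 + 114)) - 1189177) = (473151 + 1015196)*((-523 + (-1051 - (22 + 116)*(-158 + 114))) - 1189177) = 1488347*((-523 + (-1051 - 138*(-44))) - 1189177) = 1488347*((-523 + (-1051 - 1*(-6072))) - 1189177) = 1488347*((-523 + (-1051 + 6072)) - 1189177) = 1488347*((-523 + 5021) - 1189177) = 1488347*(4498 - 1189177) = 1488347*(-1184679) = -1763213435613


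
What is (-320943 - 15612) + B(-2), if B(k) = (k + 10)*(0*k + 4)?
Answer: -336523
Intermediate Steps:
B(k) = 40 + 4*k (B(k) = (10 + k)*(0 + 4) = (10 + k)*4 = 40 + 4*k)
(-320943 - 15612) + B(-2) = (-320943 - 15612) + (40 + 4*(-2)) = -336555 + (40 - 8) = -336555 + 32 = -336523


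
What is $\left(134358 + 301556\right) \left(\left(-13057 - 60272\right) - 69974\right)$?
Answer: $-62467783942$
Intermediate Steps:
$\left(134358 + 301556\right) \left(\left(-13057 - 60272\right) - 69974\right) = 435914 \left(-73329 - 69974\right) = 435914 \left(-143303\right) = -62467783942$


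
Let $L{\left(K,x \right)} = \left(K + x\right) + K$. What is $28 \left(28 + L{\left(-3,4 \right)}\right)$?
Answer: $728$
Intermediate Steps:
$L{\left(K,x \right)} = x + 2 K$
$28 \left(28 + L{\left(-3,4 \right)}\right) = 28 \left(28 + \left(4 + 2 \left(-3\right)\right)\right) = 28 \left(28 + \left(4 - 6\right)\right) = 28 \left(28 - 2\right) = 28 \cdot 26 = 728$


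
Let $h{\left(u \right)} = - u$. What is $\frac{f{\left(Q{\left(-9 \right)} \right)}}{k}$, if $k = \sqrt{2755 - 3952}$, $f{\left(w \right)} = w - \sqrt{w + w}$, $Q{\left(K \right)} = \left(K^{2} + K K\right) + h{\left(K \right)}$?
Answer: $\frac{i \sqrt{133} \left(-57 + \sqrt{38}\right)}{133} \approx - 4.408 i$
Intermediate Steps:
$Q{\left(K \right)} = - K + 2 K^{2}$ ($Q{\left(K \right)} = \left(K^{2} + K K\right) - K = \left(K^{2} + K^{2}\right) - K = 2 K^{2} - K = - K + 2 K^{2}$)
$f{\left(w \right)} = w - \sqrt{2} \sqrt{w}$ ($f{\left(w \right)} = w - \sqrt{2 w} = w - \sqrt{2} \sqrt{w}$)
$k = 3 i \sqrt{133}$ ($k = \sqrt{-1197} = 3 i \sqrt{133} \approx 34.598 i$)
$\frac{f{\left(Q{\left(-9 \right)} \right)}}{k} = \frac{- 9 \left(-1 + 2 \left(-9\right)\right) - \sqrt{2} \sqrt{- 9 \left(-1 + 2 \left(-9\right)\right)}}{3 i \sqrt{133}} = \left(- 9 \left(-1 - 18\right) - \sqrt{2} \sqrt{- 9 \left(-1 - 18\right)}\right) \left(- \frac{i \sqrt{133}}{399}\right) = \left(\left(-9\right) \left(-19\right) - \sqrt{2} \sqrt{\left(-9\right) \left(-19\right)}\right) \left(- \frac{i \sqrt{133}}{399}\right) = \left(171 - \sqrt{2} \sqrt{171}\right) \left(- \frac{i \sqrt{133}}{399}\right) = \left(171 - \sqrt{2} \cdot 3 \sqrt{19}\right) \left(- \frac{i \sqrt{133}}{399}\right) = \left(171 - 3 \sqrt{38}\right) \left(- \frac{i \sqrt{133}}{399}\right) = - \frac{i \sqrt{133} \left(171 - 3 \sqrt{38}\right)}{399}$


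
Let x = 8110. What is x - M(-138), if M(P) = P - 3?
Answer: 8251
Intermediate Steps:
M(P) = -3 + P
x - M(-138) = 8110 - (-3 - 138) = 8110 - 1*(-141) = 8110 + 141 = 8251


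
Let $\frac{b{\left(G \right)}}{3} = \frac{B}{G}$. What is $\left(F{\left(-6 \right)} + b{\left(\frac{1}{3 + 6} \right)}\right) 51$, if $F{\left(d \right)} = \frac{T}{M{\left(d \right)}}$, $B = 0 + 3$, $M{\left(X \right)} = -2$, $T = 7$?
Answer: $\frac{7905}{2} \approx 3952.5$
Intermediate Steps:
$B = 3$
$F{\left(d \right)} = - \frac{7}{2}$ ($F{\left(d \right)} = \frac{7}{-2} = 7 \left(- \frac{1}{2}\right) = - \frac{7}{2}$)
$b{\left(G \right)} = \frac{9}{G}$ ($b{\left(G \right)} = 3 \frac{3}{G} = \frac{9}{G}$)
$\left(F{\left(-6 \right)} + b{\left(\frac{1}{3 + 6} \right)}\right) 51 = \left(- \frac{7}{2} + \frac{9}{\frac{1}{3 + 6}}\right) 51 = \left(- \frac{7}{2} + \frac{9}{\frac{1}{9}}\right) 51 = \left(- \frac{7}{2} + 9 \frac{1}{\frac{1}{9}}\right) 51 = \left(- \frac{7}{2} + 9 \cdot 9\right) 51 = \left(- \frac{7}{2} + 81\right) 51 = \frac{155}{2} \cdot 51 = \frac{7905}{2}$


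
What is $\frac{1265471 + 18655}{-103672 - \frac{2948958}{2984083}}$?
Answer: $- \frac{1915969283229}{154684400867} \approx -12.386$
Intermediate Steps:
$\frac{1265471 + 18655}{-103672 - \frac{2948958}{2984083}} = \frac{1284126}{-103672 - \frac{2948958}{2984083}} = \frac{1284126}{- \frac{309368801734}{2984083}} = 1284126 \left(- \frac{2984083}{309368801734}\right) = - \frac{1915969283229}{154684400867}$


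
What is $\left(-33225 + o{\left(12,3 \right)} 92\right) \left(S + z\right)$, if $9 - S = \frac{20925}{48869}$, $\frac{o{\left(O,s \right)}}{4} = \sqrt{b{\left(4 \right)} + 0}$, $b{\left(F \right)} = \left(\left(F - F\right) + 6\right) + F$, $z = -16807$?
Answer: $\frac{27275146308075}{48869} - \frac{302099438416 \sqrt{10}}{48869} \approx 5.3858 \cdot 10^{8}$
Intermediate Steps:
$b{\left(F \right)} = 6 + F$ ($b{\left(F \right)} = \left(0 + 6\right) + F = 6 + F$)
$o{\left(O,s \right)} = 4 \sqrt{10}$ ($o{\left(O,s \right)} = 4 \sqrt{\left(6 + 4\right) + 0} = 4 \sqrt{10 + 0} = 4 \sqrt{10}$)
$S = \frac{418896}{48869}$ ($S = 9 - \frac{20925}{48869} = \frac{418896}{48869} \approx 8.5718$)
$\left(-33225 + o{\left(12,3 \right)} 92\right) \left(S + z\right) = \left(-33225 + 4 \sqrt{10} \cdot 92\right) \left(\frac{418896}{48869} - 16807\right) = \left(-33225 + 368 \sqrt{10}\right) \left(- \frac{820922387}{48869}\right) = \frac{27275146308075}{48869} - \frac{302099438416 \sqrt{10}}{48869}$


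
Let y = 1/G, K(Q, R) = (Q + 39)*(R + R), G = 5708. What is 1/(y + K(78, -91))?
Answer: -5708/121546151 ≈ -4.6962e-5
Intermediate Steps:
K(Q, R) = 2*R*(39 + Q) (K(Q, R) = (39 + Q)*(2*R) = 2*R*(39 + Q))
y = 1/5708 ≈ 0.00017519
1/(y + K(78, -91)) = 1/(1/5708 + 2*(-91)*(39 + 78)) = 1/(1/5708 + 2*(-91)*117) = 1/(1/5708 - 21294) = 1/(-121546151/5708) = -5708/121546151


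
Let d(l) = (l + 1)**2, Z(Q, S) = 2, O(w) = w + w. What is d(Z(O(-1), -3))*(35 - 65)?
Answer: -270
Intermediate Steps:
O(w) = 2*w
d(l) = (1 + l)**2
d(Z(O(-1), -3))*(35 - 65) = (1 + 2)**2*(35 - 65) = 3**2*(-30) = 9*(-30) = -270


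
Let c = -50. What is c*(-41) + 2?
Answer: 2052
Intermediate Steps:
c*(-41) + 2 = -50*(-41) + 2 = 2050 + 2 = 2052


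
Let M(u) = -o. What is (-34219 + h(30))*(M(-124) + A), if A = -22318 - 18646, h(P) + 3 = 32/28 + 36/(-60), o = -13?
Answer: 49049101201/35 ≈ 1.4014e+9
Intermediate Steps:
M(u) = 13 (M(u) = -1*(-13) = 13)
h(P) = -86/35 (h(P) = -3 + (32/28 + 36/(-60)) = -3 + (32*(1/28) + 36*(-1/60)) = -3 + (8/7 - ⅗) = -3 + 19/35 = -86/35)
A = -40964
(-34219 + h(30))*(M(-124) + A) = (-34219 - 86/35)*(13 - 40964) = -1197751/35*(-40951) = 49049101201/35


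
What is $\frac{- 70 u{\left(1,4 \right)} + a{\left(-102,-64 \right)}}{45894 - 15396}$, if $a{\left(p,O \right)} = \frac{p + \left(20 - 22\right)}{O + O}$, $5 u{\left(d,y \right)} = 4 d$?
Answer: $- \frac{883}{487968} \approx -0.0018095$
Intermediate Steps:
$u{\left(d,y \right)} = \frac{4 d}{5}$
$a{\left(p,O \right)} = \frac{-2 + p}{2 O}$ ($a{\left(p,O \right)} = \frac{p - 2}{2 O} = \left(-2 + p\right) \frac{1}{2 O} = \frac{-2 + p}{2 O}$)
$\frac{- 70 u{\left(1,4 \right)} + a{\left(-102,-64 \right)}}{45894 - 15396} = \frac{- 70 \cdot \frac{4}{5} \cdot 1 + \frac{-2 - 102}{2 \left(-64\right)}}{45894 - 15396} = \frac{\left(-70\right) \frac{4}{5} + \frac{1}{2} \left(- \frac{1}{64}\right) \left(-104\right)}{30498} = \left(-56 + \frac{13}{16}\right) \frac{1}{30498} = \left(- \frac{883}{16}\right) \frac{1}{30498} = - \frac{883}{487968}$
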